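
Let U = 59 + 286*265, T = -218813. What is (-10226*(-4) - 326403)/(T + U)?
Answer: 285499/142964 ≈ 1.9970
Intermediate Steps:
U = 75849 (U = 59 + 75790 = 75849)
(-10226*(-4) - 326403)/(T + U) = (-10226*(-4) - 326403)/(-218813 + 75849) = (40904 - 326403)/(-142964) = -285499*(-1/142964) = 285499/142964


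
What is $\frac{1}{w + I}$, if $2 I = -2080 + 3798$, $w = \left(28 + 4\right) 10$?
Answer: $\frac{1}{1179} \approx 0.00084818$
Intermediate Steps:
$w = 320$ ($w = 32 \cdot 10 = 320$)
$I = 859$ ($I = \frac{-2080 + 3798}{2} = \frac{1}{2} \cdot 1718 = 859$)
$\frac{1}{w + I} = \frac{1}{320 + 859} = \frac{1}{1179}$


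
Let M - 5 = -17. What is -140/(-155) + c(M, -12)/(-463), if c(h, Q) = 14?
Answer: 12530/14353 ≈ 0.87299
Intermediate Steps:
M = -12 (M = 5 - 17 = -12)
-140/(-155) + c(M, -12)/(-463) = -140/(-155) + 14/(-463) = -140*(-1/155) + 14*(-1/463) = 28/31 - 14/463 = 12530/14353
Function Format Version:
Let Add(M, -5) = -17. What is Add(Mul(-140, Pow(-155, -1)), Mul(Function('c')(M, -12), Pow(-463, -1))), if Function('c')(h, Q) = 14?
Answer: Rational(12530, 14353) ≈ 0.87299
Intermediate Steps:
M = -12 (M = Add(5, -17) = -12)
Add(Mul(-140, Pow(-155, -1)), Mul(Function('c')(M, -12), Pow(-463, -1))) = Add(Mul(-140, Pow(-155, -1)), Mul(14, Pow(-463, -1))) = Add(Mul(-140, Rational(-1, 155)), Mul(14, Rational(-1, 463))) = Add(Rational(28, 31), Rational(-14, 463)) = Rational(12530, 14353)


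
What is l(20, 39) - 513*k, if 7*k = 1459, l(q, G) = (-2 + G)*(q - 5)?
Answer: -744582/7 ≈ -1.0637e+5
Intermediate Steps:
l(q, G) = (-5 + q)*(-2 + G) (l(q, G) = (-2 + G)*(-5 + q) = (-5 + q)*(-2 + G))
k = 1459/7 (k = (1/7)*1459 = 1459/7 ≈ 208.43)
l(20, 39) - 513*k = (10 - 5*39 - 2*20 + 39*20) - 513*1459/7 = (10 - 195 - 40 + 780) - 748467/7 = 555 - 748467/7 = -744582/7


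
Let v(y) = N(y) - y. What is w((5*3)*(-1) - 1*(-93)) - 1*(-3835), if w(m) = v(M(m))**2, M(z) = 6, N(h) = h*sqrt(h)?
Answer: 4087 - 72*sqrt(6) ≈ 3910.6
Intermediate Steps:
N(h) = h**(3/2)
v(y) = y**(3/2) - y
w(m) = (-6 + 6*sqrt(6))**2 (w(m) = (6**(3/2) - 1*6)**2 = (6*sqrt(6) - 6)**2 = (-6 + 6*sqrt(6))**2)
w((5*3)*(-1) - 1*(-93)) - 1*(-3835) = (252 - 72*sqrt(6)) - 1*(-3835) = (252 - 72*sqrt(6)) + 3835 = 4087 - 72*sqrt(6)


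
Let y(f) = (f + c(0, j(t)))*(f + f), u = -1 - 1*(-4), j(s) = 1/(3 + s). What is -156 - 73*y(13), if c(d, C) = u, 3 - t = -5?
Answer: -30524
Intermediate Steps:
t = 8 (t = 3 - 1*(-5) = 3 + 5 = 8)
u = 3 (u = -1 + 4 = 3)
c(d, C) = 3
y(f) = 2*f*(3 + f) (y(f) = (f + 3)*(f + f) = (3 + f)*(2*f) = 2*f*(3 + f))
-156 - 73*y(13) = -156 - 146*13*(3 + 13) = -156 - 146*13*16 = -156 - 73*416 = -156 - 30368 = -30524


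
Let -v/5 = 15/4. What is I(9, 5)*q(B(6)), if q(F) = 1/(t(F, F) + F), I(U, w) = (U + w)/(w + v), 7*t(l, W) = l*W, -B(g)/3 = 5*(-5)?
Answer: -196/169125 ≈ -0.0011589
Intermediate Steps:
v = -75/4 ≈ -18.750
B(g) = 75 (B(g) = -15*(-5) = -3*(-25) = 75)
t(l, W) = W*l/7 (t(l, W) = (l*W)/7 = (W*l)/7 = W*l/7)
I(U, w) = (U + w)/(-75/4 + w) (I(U, w) = (U + w)/(w - 75/4) = (U + w)/(-75/4 + w))
q(F) = 1/(F + F²/7) (q(F) = 1/(F*F/7 + F) = 1/(F²/7 + F) = 1/(F + F²/7))
I(9, 5)*q(B(6)) = (4*(9 + 5)/(-75 + 4*5))*(7/(75*(7 + 75))) = (4*14/(-75 + 20))*(7*(1/75)/82) = (4*14/(-55))*(7*(1/75)*(1/82)) = (4*(-1/55)*14)*(7/6150) = -56/55*7/6150 = -196/169125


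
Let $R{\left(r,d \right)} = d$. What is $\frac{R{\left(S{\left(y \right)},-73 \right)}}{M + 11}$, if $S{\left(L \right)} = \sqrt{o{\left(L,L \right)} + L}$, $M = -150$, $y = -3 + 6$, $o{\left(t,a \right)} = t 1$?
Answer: $\frac{73}{139} \approx 0.52518$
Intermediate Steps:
$o{\left(t,a \right)} = t$
$y = 3$
$S{\left(L \right)} = \sqrt{2} \sqrt{L}$ ($S{\left(L \right)} = \sqrt{L + L} = \sqrt{2 L} = \sqrt{2} \sqrt{L}$)
$\frac{R{\left(S{\left(y \right)},-73 \right)}}{M + 11} = \frac{1}{-150 + 11} \left(-73\right) = \frac{1}{-139} \left(-73\right) = \left(- \frac{1}{139}\right) \left(-73\right) = \frac{73}{139}$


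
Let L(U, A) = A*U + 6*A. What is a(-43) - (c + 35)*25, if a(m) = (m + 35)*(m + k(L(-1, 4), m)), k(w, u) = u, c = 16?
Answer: -587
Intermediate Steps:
L(U, A) = 6*A + A*U
a(m) = 2*m*(35 + m) (a(m) = (m + 35)*(m + m) = (35 + m)*(2*m) = 2*m*(35 + m))
a(-43) - (c + 35)*25 = 2*(-43)*(35 - 43) - (16 + 35)*25 = 2*(-43)*(-8) - 51*25 = 688 - 1*1275 = 688 - 1275 = -587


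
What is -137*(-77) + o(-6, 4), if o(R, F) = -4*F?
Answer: 10533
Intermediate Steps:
-137*(-77) + o(-6, 4) = -137*(-77) - 4*4 = 10549 - 16 = 10533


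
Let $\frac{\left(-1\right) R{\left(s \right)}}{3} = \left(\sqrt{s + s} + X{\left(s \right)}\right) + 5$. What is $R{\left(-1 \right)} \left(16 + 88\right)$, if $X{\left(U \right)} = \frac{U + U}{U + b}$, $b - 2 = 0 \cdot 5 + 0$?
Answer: $-936 - 312 i \sqrt{2} \approx -936.0 - 441.23 i$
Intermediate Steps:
$b = 2$ ($b = 2 + \left(0 \cdot 5 + 0\right) = 2 + \left(0 + 0\right) = 2 + 0 = 2$)
$X{\left(U \right)} = \frac{2 U}{2 + U}$ ($X{\left(U \right)} = \frac{U + U}{U + 2} = \frac{2 U}{2 + U}$)
$R{\left(s \right)} = -15 - \frac{6 s}{2 + s} - 3 \sqrt{2} \sqrt{s}$ ($R{\left(s \right)} = - 3 \left(\left(\sqrt{s + s} + \frac{2 s}{2 + s}\right) + 5\right) = - 3 \left(\left(\sqrt{2 s} + \frac{2 s}{2 + s}\right) + 5\right) = - 3 \left(\left(\sqrt{2} \sqrt{s} + \frac{2 s}{2 + s}\right) + 5\right) = - 3 \left(5 + \sqrt{2} \sqrt{s} + \frac{2 s}{2 + s}\right) = -15 - \frac{6 s}{2 + s} - 3 \sqrt{2} \sqrt{s}$)
$R{\left(-1 \right)} \left(16 + 88\right) = \frac{3 \left(\left(-2\right) \left(-1\right) + \left(-5 - \sqrt{2} \sqrt{-1}\right) \left(2 - 1\right)\right)}{2 - 1} \left(16 + 88\right) = \frac{3 \left(2 + \left(-5 - \sqrt{2} i\right) 1\right)}{1} \cdot 104 = 3 \cdot 1 \left(2 + \left(-5 - i \sqrt{2}\right) 1\right) 104 = 3 \cdot 1 \left(2 - \left(5 + i \sqrt{2}\right)\right) 104 = 3 \cdot 1 \left(-3 - i \sqrt{2}\right) 104 = \left(-9 - 3 i \sqrt{2}\right) 104 = -936 - 312 i \sqrt{2}$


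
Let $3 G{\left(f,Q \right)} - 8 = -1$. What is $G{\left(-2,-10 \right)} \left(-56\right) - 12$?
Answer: $- \frac{428}{3} \approx -142.67$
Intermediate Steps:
$G{\left(f,Q \right)} = \frac{7}{3}$ ($G{\left(f,Q \right)} = \frac{8}{3} + \frac{1}{3} \left(-1\right) = \frac{8}{3} - \frac{1}{3} = \frac{7}{3}$)
$G{\left(-2,-10 \right)} \left(-56\right) - 12 = \frac{7}{3} \left(-56\right) - 12 = - \frac{392}{3} + \left(-26 + 14\right) = - \frac{392}{3} - 12 = - \frac{428}{3}$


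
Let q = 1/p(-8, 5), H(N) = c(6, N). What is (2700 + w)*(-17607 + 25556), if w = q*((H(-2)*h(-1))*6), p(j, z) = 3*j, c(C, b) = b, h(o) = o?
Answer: 42916651/2 ≈ 2.1458e+7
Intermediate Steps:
H(N) = N
q = -1/24 (q = 1/(3*(-8)) = 1/(-24) = -1/24 ≈ -0.041667)
w = -½ (w = -(-2*(-1))*6/24 = -6/12 = -1/24*12 = -½ ≈ -0.50000)
(2700 + w)*(-17607 + 25556) = (2700 - ½)*(-17607 + 25556) = (5399/2)*7949 = 42916651/2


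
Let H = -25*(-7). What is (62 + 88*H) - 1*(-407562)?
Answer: 423024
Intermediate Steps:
H = 175
(62 + 88*H) - 1*(-407562) = (62 + 88*175) - 1*(-407562) = (62 + 15400) + 407562 = 15462 + 407562 = 423024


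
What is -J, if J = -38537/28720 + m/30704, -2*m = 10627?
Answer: 166980471/110227360 ≈ 1.5149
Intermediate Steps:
m = -10627/2 (m = -½*10627 = -10627/2 ≈ -5313.5)
J = -166980471/110227360 (J = -38537/28720 - 10627/2/30704 = -38537*1/28720 - 10627/2*1/30704 = -38537/28720 - 10627/61408 = -166980471/110227360 ≈ -1.5149)
-J = -1*(-166980471/110227360) = 166980471/110227360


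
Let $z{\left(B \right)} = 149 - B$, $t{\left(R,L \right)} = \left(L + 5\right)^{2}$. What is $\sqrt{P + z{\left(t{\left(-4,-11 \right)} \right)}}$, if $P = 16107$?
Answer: $2 \sqrt{4055} \approx 127.36$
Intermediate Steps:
$t{\left(R,L \right)} = \left(5 + L\right)^{2}$
$\sqrt{P + z{\left(t{\left(-4,-11 \right)} \right)}} = \sqrt{16107 + \left(149 - \left(5 - 11\right)^{2}\right)} = \sqrt{16107 + \left(149 - \left(-6\right)^{2}\right)} = \sqrt{16107 + \left(149 - 36\right)} = \sqrt{16107 + 113} = \sqrt{16220} = 2 \sqrt{4055}$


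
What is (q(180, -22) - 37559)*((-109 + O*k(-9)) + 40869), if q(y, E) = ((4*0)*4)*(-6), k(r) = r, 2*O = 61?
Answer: -3041189789/2 ≈ -1.5206e+9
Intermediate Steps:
O = 61/2 (O = (½)*61 = 61/2 ≈ 30.500)
q(y, E) = 0 (q(y, E) = (0*4)*(-6) = 0*(-6) = 0)
(q(180, -22) - 37559)*((-109 + O*k(-9)) + 40869) = (0 - 37559)*((-109 + (61/2)*(-9)) + 40869) = -37559*((-109 - 549/2) + 40869) = -37559*(-767/2 + 40869) = -37559*80971/2 = -3041189789/2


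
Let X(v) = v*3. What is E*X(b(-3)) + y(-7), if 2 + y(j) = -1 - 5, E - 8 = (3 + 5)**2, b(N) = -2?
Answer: -440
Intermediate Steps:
E = 72 (E = 8 + (3 + 5)**2 = 8 + 8**2 = 8 + 64 = 72)
y(j) = -8 (y(j) = -2 + (-1 - 5) = -2 - 6 = -8)
X(v) = 3*v
E*X(b(-3)) + y(-7) = 72*(3*(-2)) - 8 = 72*(-6) - 8 = -432 - 8 = -440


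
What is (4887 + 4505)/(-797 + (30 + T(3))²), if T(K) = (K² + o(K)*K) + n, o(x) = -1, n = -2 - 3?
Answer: 2348/41 ≈ 57.268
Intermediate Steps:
n = -5
T(K) = -5 + K² - K (T(K) = (K² - K) - 5 = -5 + K² - K)
(4887 + 4505)/(-797 + (30 + T(3))²) = (4887 + 4505)/(-797 + (30 + (-5 + 3² - 1*3))²) = 9392/(-797 + (30 + (-5 + 9 - 3))²) = 9392/(-797 + (30 + 1)²) = 9392/(-797 + 31²) = 9392/(-797 + 961) = 9392/164 = 9392*(1/164) = 2348/41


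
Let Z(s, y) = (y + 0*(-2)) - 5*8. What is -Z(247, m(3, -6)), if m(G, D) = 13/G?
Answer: 107/3 ≈ 35.667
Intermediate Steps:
Z(s, y) = -40 + y (Z(s, y) = (y + 0) - 40 = y - 40 = -40 + y)
-Z(247, m(3, -6)) = -(-40 + 13/3) = -1*(-107/3) = 107/3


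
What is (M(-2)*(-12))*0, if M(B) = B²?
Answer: 0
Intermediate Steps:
(M(-2)*(-12))*0 = ((-2)²*(-12))*0 = (4*(-12))*0 = -48*0 = 0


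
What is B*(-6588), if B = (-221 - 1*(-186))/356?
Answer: 57645/89 ≈ 647.70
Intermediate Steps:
B = -35/356 (B = (-221 + 186)*(1/356) = -35*1/356 = -35/356 ≈ -0.098315)
B*(-6588) = -35/356*(-6588) = 57645/89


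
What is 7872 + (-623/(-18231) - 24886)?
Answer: -310181611/18231 ≈ -17014.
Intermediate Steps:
7872 + (-623/(-18231) - 24886) = 7872 + (-623*(-1/18231) - 24886) = 7872 + (623/18231 - 24886) = 7872 - 453696043/18231 = -310181611/18231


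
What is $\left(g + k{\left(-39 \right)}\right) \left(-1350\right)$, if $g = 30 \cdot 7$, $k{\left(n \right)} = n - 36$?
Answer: $-182250$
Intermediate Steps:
$k{\left(n \right)} = -36 + n$
$g = 210$
$\left(g + k{\left(-39 \right)}\right) \left(-1350\right) = \left(210 - 75\right) \left(-1350\right) = 135 \left(-1350\right) = -182250$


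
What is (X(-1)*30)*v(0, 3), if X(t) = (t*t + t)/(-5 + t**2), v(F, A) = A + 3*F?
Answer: 0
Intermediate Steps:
X(t) = (t + t**2)/(-5 + t**2) (X(t) = (t**2 + t)/(-5 + t**2) = (t + t**2)/(-5 + t**2))
(X(-1)*30)*v(0, 3) = (-(1 - 1)/(-5 + (-1)**2)*30)*(3 + 3*0) = (-1*0/(-5 + 1)*30)*(3 + 0) = (-1*0/(-4)*30)*3 = (-1*(-1/4)*0*30)*3 = (0*30)*3 = 0*3 = 0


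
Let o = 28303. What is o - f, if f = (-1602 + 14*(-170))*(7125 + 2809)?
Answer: 39585491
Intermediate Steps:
f = -39557188 (f = (-1602 - 2380)*9934 = -3982*9934 = -39557188)
o - f = 28303 - 1*(-39557188) = 28303 + 39557188 = 39585491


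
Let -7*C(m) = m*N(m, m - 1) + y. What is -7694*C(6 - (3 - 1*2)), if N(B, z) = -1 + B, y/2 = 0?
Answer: 153880/7 ≈ 21983.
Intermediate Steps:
y = 0 (y = 2*0 = 0)
C(m) = -m*(-1 + m)/7 (C(m) = -(m*(-1 + m) + 0)/7 = -m*(-1 + m)/7)
-7694*C(6 - (3 - 1*2)) = -7694*(6 - (3 - 1*2))*(1 - (6 - (3 - 1*2)))/7 = -7694*(6 - (3 - 2))*(1 - (6 - (3 - 2)))/7 = -7694*(6 - 1*1)*(1 - (6 - 1*1))/7 = -7694*(6 - 1)*(1 - (6 - 1))/7 = -7694*5*(1 - 1*5)/7 = -7694*5*(1 - 5)/7 = -7694*5*(-4)/7 = -7694*(-20/7) = 153880/7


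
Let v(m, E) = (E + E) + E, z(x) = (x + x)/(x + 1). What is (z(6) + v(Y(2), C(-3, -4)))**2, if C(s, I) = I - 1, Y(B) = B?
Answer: 8649/49 ≈ 176.51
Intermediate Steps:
C(s, I) = -1 + I
z(x) = 2*x/(1 + x) (z(x) = (2*x)/(1 + x) = 2*x/(1 + x))
v(m, E) = 3*E (v(m, E) = 2*E + E = 3*E)
(z(6) + v(Y(2), C(-3, -4)))**2 = (2*6/(1 + 6) + 3*(-1 - 4))**2 = (2*6/7 + 3*(-5))**2 = (2*6*(1/7) - 15)**2 = (12/7 - 15)**2 = (-93/7)**2 = 8649/49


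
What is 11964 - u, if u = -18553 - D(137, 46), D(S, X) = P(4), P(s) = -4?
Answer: 30513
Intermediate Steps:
D(S, X) = -4
u = -18549 (u = -18553 - 1*(-4) = -18553 + 4 = -18549)
11964 - u = 11964 - 1*(-18549) = 11964 + 18549 = 30513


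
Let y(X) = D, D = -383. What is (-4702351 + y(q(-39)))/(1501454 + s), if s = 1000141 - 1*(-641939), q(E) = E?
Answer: -2351367/1571767 ≈ -1.4960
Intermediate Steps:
s = 1642080 (s = 1000141 + 641939 = 1642080)
y(X) = -383
(-4702351 + y(q(-39)))/(1501454 + s) = (-4702351 - 383)/(1501454 + 1642080) = -4702734/3143534 = -4702734*1/3143534 = -2351367/1571767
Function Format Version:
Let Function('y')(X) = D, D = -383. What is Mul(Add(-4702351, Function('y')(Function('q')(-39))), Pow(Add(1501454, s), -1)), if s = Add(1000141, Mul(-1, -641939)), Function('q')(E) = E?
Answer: Rational(-2351367, 1571767) ≈ -1.4960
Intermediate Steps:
s = 1642080 (s = Add(1000141, 641939) = 1642080)
Function('y')(X) = -383
Mul(Add(-4702351, Function('y')(Function('q')(-39))), Pow(Add(1501454, s), -1)) = Mul(Add(-4702351, -383), Pow(Add(1501454, 1642080), -1)) = Mul(-4702734, Pow(3143534, -1)) = Mul(-4702734, Rational(1, 3143534)) = Rational(-2351367, 1571767)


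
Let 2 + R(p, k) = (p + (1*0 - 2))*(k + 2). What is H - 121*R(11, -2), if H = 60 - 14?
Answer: 288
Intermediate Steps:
H = 46
R(p, k) = -2 + (-2 + p)*(2 + k) (R(p, k) = -2 + (p + (1*0 - 2))*(k + 2) = -2 + (p + (0 - 2))*(2 + k) = -2 + (p - 2)*(2 + k) = -2 + (-2 + p)*(2 + k))
H - 121*R(11, -2) = 46 - 121*(-6 - 2*(-2) + 2*11 - 2*11) = 46 - 121*(-6 + 4 + 22 - 22) = 46 - 121*(-2) = 46 + 242 = 288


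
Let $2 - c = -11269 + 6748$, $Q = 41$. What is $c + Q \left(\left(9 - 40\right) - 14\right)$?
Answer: $2678$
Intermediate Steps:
$c = 4523$ ($c = 2 - \left(-11269 + 6748\right) = 2 - -4521 = 2 + 4521 = 4523$)
$c + Q \left(\left(9 - 40\right) - 14\right) = 4523 + 41 \left(\left(9 - 40\right) - 14\right) = 4523 + 41 \left(-31 - 14\right) = 4523 + 41 \left(-45\right) = 4523 - 1845 = 2678$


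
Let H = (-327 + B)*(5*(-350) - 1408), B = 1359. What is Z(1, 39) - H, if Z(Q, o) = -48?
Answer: 3259008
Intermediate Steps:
H = -3259056 (H = (-327 + 1359)*(5*(-350) - 1408) = 1032*(-1750 - 1408) = 1032*(-3158) = -3259056)
Z(1, 39) - H = -48 - 1*(-3259056) = -48 + 3259056 = 3259008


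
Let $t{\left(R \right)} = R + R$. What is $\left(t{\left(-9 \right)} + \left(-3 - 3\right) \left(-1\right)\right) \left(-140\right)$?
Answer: $1680$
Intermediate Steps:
$t{\left(R \right)} = 2 R$
$\left(t{\left(-9 \right)} + \left(-3 - 3\right) \left(-1\right)\right) \left(-140\right) = \left(2 \left(-9\right) + \left(-3 - 3\right) \left(-1\right)\right) \left(-140\right) = \left(-18 - -6\right) \left(-140\right) = \left(-18 + 6\right) \left(-140\right) = \left(-12\right) \left(-140\right) = 1680$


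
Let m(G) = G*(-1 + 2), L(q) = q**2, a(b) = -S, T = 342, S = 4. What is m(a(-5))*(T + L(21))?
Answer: -3132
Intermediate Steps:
a(b) = -4 (a(b) = -1*4 = -4)
m(G) = G (m(G) = G*1 = G)
m(a(-5))*(T + L(21)) = -4*(342 + 21**2) = -4*(342 + 441) = -4*783 = -3132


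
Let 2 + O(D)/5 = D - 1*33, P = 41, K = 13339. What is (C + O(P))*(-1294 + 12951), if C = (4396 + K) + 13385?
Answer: 363115550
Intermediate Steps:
O(D) = -175 + 5*D (O(D) = -10 + 5*(D - 1*33) = -10 + 5*(D - 33) = -10 + 5*(-33 + D) = -10 + (-165 + 5*D) = -175 + 5*D)
C = 31120 (C = (4396 + 13339) + 13385 = 17735 + 13385 = 31120)
(C + O(P))*(-1294 + 12951) = (31120 + (-175 + 5*41))*(-1294 + 12951) = (31120 + (-175 + 205))*11657 = (31120 + 30)*11657 = 31150*11657 = 363115550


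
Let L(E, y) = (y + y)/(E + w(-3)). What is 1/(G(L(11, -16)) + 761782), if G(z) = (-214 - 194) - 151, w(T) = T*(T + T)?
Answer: 1/761223 ≈ 1.3137e-6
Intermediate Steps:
w(T) = 2*T**2 (w(T) = T*(2*T) = 2*T**2)
L(E, y) = 2*y/(18 + E) (L(E, y) = (y + y)/(E + 2*(-3)**2) = (2*y)/(E + 2*9) = (2*y)/(E + 18) = (2*y)/(18 + E) = 2*y/(18 + E))
G(z) = -559 (G(z) = -408 - 151 = -559)
1/(G(L(11, -16)) + 761782) = 1/(-559 + 761782) = 1/761223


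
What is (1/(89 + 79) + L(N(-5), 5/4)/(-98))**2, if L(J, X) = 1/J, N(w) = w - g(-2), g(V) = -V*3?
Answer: 7921/167340096 ≈ 4.7335e-5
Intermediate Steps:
g(V) = -3*V
N(w) = -6 + w (N(w) = w - (-3)*(-2) = w - 1*6 = w - 6 = -6 + w)
(1/(89 + 79) + L(N(-5), 5/4)/(-98))**2 = (1/(89 + 79) + 1/(-6 - 5*(-98)))**2 = (1/168 - 1/98/(-11))**2 = (1/168 - 1/11*(-1/98))**2 = (1/168 + 1/1078)**2 = (89/12936)**2 = 7921/167340096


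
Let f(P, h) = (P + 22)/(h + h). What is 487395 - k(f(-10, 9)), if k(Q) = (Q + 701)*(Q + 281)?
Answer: 2607830/9 ≈ 2.8976e+5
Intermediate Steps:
f(P, h) = (22 + P)/(2*h) (f(P, h) = (22 + P)/((2*h)) = (22 + P)*(1/(2*h)) = (22 + P)/(2*h))
k(Q) = (281 + Q)*(701 + Q) (k(Q) = (701 + Q)*(281 + Q) = (281 + Q)*(701 + Q))
487395 - k(f(-10, 9)) = 487395 - (196981 + ((1/2)*(22 - 10)/9)**2 + 982*((1/2)*(22 - 10)/9)) = 487395 - (196981 + ((1/2)*(1/9)*12)**2 + 982*((1/2)*(1/9)*12)) = 487395 - (196981 + (2/3)**2 + 982*(2/3)) = 487395 - (196981 + 4/9 + 1964/3) = 487395 - 1*1778725/9 = 487395 - 1778725/9 = 2607830/9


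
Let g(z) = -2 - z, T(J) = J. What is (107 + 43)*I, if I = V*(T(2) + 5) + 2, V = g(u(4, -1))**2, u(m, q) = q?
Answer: 1350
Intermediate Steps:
V = 1 (V = (-2 - 1*(-1))**2 = (-2 + 1)**2 = (-1)**2 = 1)
I = 9 (I = 1*(2 + 5) + 2 = 1*7 + 2 = 7 + 2 = 9)
(107 + 43)*I = (107 + 43)*9 = 150*9 = 1350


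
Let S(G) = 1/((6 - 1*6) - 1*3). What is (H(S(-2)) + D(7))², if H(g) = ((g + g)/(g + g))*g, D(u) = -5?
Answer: 256/9 ≈ 28.444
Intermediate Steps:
S(G) = -⅓ (S(G) = 1/((6 - 6) - 3) = 1/(0 - 3) = 1/(-3) = -⅓)
H(g) = g (H(g) = ((2*g)/((2*g)))*g = ((2*g)*(1/(2*g)))*g = 1*g = g)
(H(S(-2)) + D(7))² = (-⅓ - 5)² = (-16/3)² = 256/9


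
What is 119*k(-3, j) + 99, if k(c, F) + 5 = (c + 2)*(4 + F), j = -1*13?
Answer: 575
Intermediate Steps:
j = -13
k(c, F) = -5 + (2 + c)*(4 + F) (k(c, F) = -5 + (c + 2)*(4 + F) = -5 + (2 + c)*(4 + F))
119*k(-3, j) + 99 = 119*(3 + 2*(-13) + 4*(-3) - 13*(-3)) + 99 = 119*(3 - 26 - 12 + 39) + 99 = 119*4 + 99 = 476 + 99 = 575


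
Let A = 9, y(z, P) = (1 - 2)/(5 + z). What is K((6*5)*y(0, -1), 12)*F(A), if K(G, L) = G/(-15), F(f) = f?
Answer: 18/5 ≈ 3.6000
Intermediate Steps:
y(z, P) = -1/(5 + z)
K(G, L) = -G/15 (K(G, L) = G*(-1/15) = -G/15)
K((6*5)*y(0, -1), 12)*F(A) = -6*5*(-1/(5 + 0))/15*9 = -2*(-1/5)*9 = -2*(-1*1/5)*9 = -2*(-1)/5*9 = -1/15*(-6)*9 = (2/5)*9 = 18/5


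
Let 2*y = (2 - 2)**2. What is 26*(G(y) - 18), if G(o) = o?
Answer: -468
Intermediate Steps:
y = 0 (y = (2 - 2)**2/2 = (1/2)*0**2 = (1/2)*0 = 0)
26*(G(y) - 18) = 26*(0 - 18) = 26*(-18) = -468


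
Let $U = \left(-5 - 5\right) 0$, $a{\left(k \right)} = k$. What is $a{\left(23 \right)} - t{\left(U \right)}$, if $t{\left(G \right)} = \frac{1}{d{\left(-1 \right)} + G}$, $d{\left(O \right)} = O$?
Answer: $24$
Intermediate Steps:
$U = 0$ ($U = \left(-5 - 5\right) 0 = \left(-10\right) 0 = 0$)
$t{\left(G \right)} = \frac{1}{-1 + G}$
$a{\left(23 \right)} - t{\left(U \right)} = 23 - \frac{1}{-1 + 0} = 23 - \frac{1}{-1} = 23 - -1 = 23 + 1 = 24$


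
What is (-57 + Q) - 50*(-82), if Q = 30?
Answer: 4073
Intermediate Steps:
(-57 + Q) - 50*(-82) = (-57 + 30) - 50*(-82) = -27 + 4100 = 4073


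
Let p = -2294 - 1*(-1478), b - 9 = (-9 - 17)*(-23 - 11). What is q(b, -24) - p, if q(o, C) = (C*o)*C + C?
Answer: 515160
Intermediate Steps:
b = 893 (b = 9 + (-9 - 17)*(-23 - 11) = 9 - 26*(-34) = 9 + 884 = 893)
q(o, C) = C + o*C² (q(o, C) = o*C² + C = C + o*C²)
p = -816 (p = -2294 + 1478 = -816)
q(b, -24) - p = -24*(1 - 24*893) - 1*(-816) = -24*(1 - 21432) + 816 = -24*(-21431) + 816 = 514344 + 816 = 515160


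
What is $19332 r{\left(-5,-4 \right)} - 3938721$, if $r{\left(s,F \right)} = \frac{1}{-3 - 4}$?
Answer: $- \frac{27590379}{7} \approx -3.9415 \cdot 10^{6}$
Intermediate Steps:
$r{\left(s,F \right)} = - \frac{1}{7}$ ($r{\left(s,F \right)} = \frac{1}{-7} = - \frac{1}{7}$)
$19332 r{\left(-5,-4 \right)} - 3938721 = 19332 \left(- \frac{1}{7}\right) - 3938721 = - \frac{19332}{7} - 3938721 = - \frac{27590379}{7}$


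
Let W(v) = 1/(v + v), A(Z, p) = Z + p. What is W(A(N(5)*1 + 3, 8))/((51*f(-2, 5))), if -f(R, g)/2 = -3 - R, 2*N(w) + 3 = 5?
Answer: 1/2448 ≈ 0.00040850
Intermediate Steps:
N(w) = 1 (N(w) = -3/2 + (1/2)*5 = -3/2 + 5/2 = 1)
W(v) = 1/(2*v)
f(R, g) = 6 + 2*R (f(R, g) = -2*(-3 - R) = 6 + 2*R)
W(A(N(5)*1 + 3, 8))/((51*f(-2, 5))) = (1/(2*((1*1 + 3) + 8)))/((51*(6 + 2*(-2)))) = (1/(2*((1 + 3) + 8)))/((51*(6 - 4))) = (1/(2*(4 + 8)))/((51*2)) = ((1/2)/12)/102 = ((1/2)*(1/12))*(1/102) = (1/24)*(1/102) = 1/2448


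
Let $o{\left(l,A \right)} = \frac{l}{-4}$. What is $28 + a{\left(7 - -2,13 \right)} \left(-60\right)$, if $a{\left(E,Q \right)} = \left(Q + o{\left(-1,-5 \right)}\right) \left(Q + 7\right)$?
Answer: $-15872$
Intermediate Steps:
$o{\left(l,A \right)} = - \frac{l}{4}$ ($o{\left(l,A \right)} = l \left(- \frac{1}{4}\right) = - \frac{l}{4}$)
$a{\left(E,Q \right)} = \left(7 + Q\right) \left(\frac{1}{4} + Q\right)$ ($a{\left(E,Q \right)} = \left(Q - - \frac{1}{4}\right) \left(Q + 7\right) = \left(Q + \frac{1}{4}\right) \left(7 + Q\right) = \left(\frac{1}{4} + Q\right) \left(7 + Q\right) = \left(7 + Q\right) \left(\frac{1}{4} + Q\right)$)
$28 + a{\left(7 - -2,13 \right)} \left(-60\right) = 28 + \left(\frac{7}{4} + 13^{2} + \frac{29}{4} \cdot 13\right) \left(-60\right) = 28 + \left(\frac{7}{4} + 169 + \frac{377}{4}\right) \left(-60\right) = 28 + 265 \left(-60\right) = 28 - 15900 = -15872$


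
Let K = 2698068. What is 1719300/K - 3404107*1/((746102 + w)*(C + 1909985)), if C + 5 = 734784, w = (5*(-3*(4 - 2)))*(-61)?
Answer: 283412031932563427/444754841626684272 ≈ 0.63723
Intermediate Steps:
w = 1830 (w = (5*(-3*2))*(-61) = (5*(-6))*(-61) = -30*(-61) = 1830)
C = 734779 (C = -5 + 734784 = 734779)
1719300/K - 3404107*1/((746102 + w)*(C + 1909985)) = 1719300/2698068 - 3404107*1/((734779 + 1909985)*(746102 + 1830)) = 1719300*(1/2698068) - 3404107/(747932*2644764) = 143275/224839 - 3404107/1978103628048 = 283412031932563427/444754841626684272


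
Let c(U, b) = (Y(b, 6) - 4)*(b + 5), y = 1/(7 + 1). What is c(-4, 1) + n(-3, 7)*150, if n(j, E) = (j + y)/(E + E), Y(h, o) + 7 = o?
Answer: -3405/56 ≈ -60.804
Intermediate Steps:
Y(h, o) = -7 + o
y = ⅛ (y = 1/8 = ⅛ ≈ 0.12500)
n(j, E) = (⅛ + j)/(2*E) (n(j, E) = (j + ⅛)/(E + E) = (⅛ + j)/((2*E)) = (⅛ + j)*(1/(2*E)) = (⅛ + j)/(2*E))
c(U, b) = -25 - 5*b (c(U, b) = ((-7 + 6) - 4)*(b + 5) = (-1 - 4)*(5 + b) = -5*(5 + b) = -25 - 5*b)
c(-4, 1) + n(-3, 7)*150 = (-25 - 5*1) + ((1/16)*(1 + 8*(-3))/7)*150 = (-25 - 5) + ((1/16)*(⅐)*(1 - 24))*150 = -30 + ((1/16)*(⅐)*(-23))*150 = -30 - 23/112*150 = -30 - 1725/56 = -3405/56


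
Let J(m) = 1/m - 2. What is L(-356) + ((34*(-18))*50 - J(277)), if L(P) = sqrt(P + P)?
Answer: -8475647/277 + 2*I*sqrt(178) ≈ -30598.0 + 26.683*I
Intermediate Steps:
J(m) = -2 + 1/m (J(m) = 1/m - 2 = -2 + 1/m)
L(P) = sqrt(2)*sqrt(P) (L(P) = sqrt(2*P) = sqrt(2)*sqrt(P))
L(-356) + ((34*(-18))*50 - J(277)) = sqrt(2)*sqrt(-356) + ((34*(-18))*50 - (-2 + 1/277)) = sqrt(2)*(2*I*sqrt(89)) + (-612*50 - (-2 + 1/277)) = 2*I*sqrt(178) + (-30600 - 1*(-553/277)) = 2*I*sqrt(178) + (-30600 + 553/277) = 2*I*sqrt(178) - 8475647/277 = -8475647/277 + 2*I*sqrt(178)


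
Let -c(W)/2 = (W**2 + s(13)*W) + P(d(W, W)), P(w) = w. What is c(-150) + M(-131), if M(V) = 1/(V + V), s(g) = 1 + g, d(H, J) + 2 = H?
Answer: -10609953/262 ≈ -40496.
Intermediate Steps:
d(H, J) = -2 + H
M(V) = 1/(2*V)
c(W) = 4 - 30*W - 2*W**2 (c(W) = -2*((W**2 + (1 + 13)*W) + (-2 + W)) = -2*((W**2 + 14*W) + (-2 + W)) = -2*(-2 + W**2 + 15*W) = 4 - 30*W - 2*W**2)
c(-150) + M(-131) = (4 - 30*(-150) - 2*(-150)**2) + (1/2)/(-131) = (4 + 4500 - 2*22500) + (1/2)*(-1/131) = (4 + 4500 - 45000) - 1/262 = -40496 - 1/262 = -10609953/262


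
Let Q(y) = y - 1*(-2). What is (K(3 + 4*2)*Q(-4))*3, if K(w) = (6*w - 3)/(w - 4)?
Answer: -54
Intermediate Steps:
K(w) = (-3 + 6*w)/(-4 + w)
Q(y) = 2 + y (Q(y) = y + 2 = 2 + y)
(K(3 + 4*2)*Q(-4))*3 = ((3*(-1 + 2*(3 + 4*2))/(-4 + (3 + 4*2)))*(2 - 4))*3 = ((3*(-1 + 2*(3 + 8))/(-4 + (3 + 8)))*(-2))*3 = ((3*(-1 + 2*11)/(-4 + 11))*(-2))*3 = ((3*(-1 + 22)/7)*(-2))*3 = ((3*(⅐)*21)*(-2))*3 = (9*(-2))*3 = -18*3 = -54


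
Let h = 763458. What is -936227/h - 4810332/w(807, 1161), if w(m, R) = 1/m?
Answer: -2963696564517419/763458 ≈ -3.8819e+9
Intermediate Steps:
-936227/h - 4810332/w(807, 1161) = -936227/763458 - 4810332/(1/807) = -936227*1/763458 - 4810332/1/807 = -936227/763458 - 4810332*807 = -936227/763458 - 3881937924 = -2963696564517419/763458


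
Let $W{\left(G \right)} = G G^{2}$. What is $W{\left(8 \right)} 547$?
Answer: $280064$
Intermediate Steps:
$W{\left(G \right)} = G^{3}$
$W{\left(8 \right)} 547 = 8^{3} \cdot 547 = 512 \cdot 547 = 280064$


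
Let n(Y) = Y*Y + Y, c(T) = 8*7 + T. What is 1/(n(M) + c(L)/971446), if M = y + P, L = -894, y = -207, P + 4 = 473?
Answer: 485723/33469228619 ≈ 1.4513e-5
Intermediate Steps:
P = 469 (P = -4 + 473 = 469)
c(T) = 56 + T
M = 262 (M = -207 + 469 = 262)
n(Y) = Y + Y**2 (n(Y) = Y**2 + Y = Y + Y**2)
1/(n(M) + c(L)/971446) = 1/(262*(1 + 262) + (56 - 894)/971446) = 1/(262*263 - 838*1/971446) = 1/(68906 - 419/485723) = 1/(33469228619/485723) = 485723/33469228619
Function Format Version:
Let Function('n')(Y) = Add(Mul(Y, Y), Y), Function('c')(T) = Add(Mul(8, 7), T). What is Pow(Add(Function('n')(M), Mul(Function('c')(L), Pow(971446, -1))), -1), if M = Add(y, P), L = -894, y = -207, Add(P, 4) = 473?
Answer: Rational(485723, 33469228619) ≈ 1.4513e-5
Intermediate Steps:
P = 469 (P = Add(-4, 473) = 469)
Function('c')(T) = Add(56, T)
M = 262 (M = Add(-207, 469) = 262)
Function('n')(Y) = Add(Y, Pow(Y, 2)) (Function('n')(Y) = Add(Pow(Y, 2), Y) = Add(Y, Pow(Y, 2)))
Pow(Add(Function('n')(M), Mul(Function('c')(L), Pow(971446, -1))), -1) = Pow(Add(Mul(262, Add(1, 262)), Mul(Add(56, -894), Pow(971446, -1))), -1) = Pow(Add(Mul(262, 263), Mul(-838, Rational(1, 971446))), -1) = Pow(Add(68906, Rational(-419, 485723)), -1) = Pow(Rational(33469228619, 485723), -1) = Rational(485723, 33469228619)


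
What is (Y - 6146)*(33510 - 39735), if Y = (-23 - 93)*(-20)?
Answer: 23816850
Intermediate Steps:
Y = 2320 (Y = -116*(-20) = 2320)
(Y - 6146)*(33510 - 39735) = (2320 - 6146)*(33510 - 39735) = -3826*(-6225) = 23816850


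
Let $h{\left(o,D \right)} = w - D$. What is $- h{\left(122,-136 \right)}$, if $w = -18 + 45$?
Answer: $-163$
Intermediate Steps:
$w = 27$
$h{\left(o,D \right)} = 27 - D$
$- h{\left(122,-136 \right)} = - (27 - -136) = - (27 + 136) = \left(-1\right) 163 = -163$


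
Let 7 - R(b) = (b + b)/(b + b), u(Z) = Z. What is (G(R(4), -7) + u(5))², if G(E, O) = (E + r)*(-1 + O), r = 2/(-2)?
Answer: 1225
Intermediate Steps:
R(b) = 6 (R(b) = 7 - (b + b)/(b + b) = 7 - 2*b/(2*b) = 7 - 2*b*1/(2*b) = 7 - 1*1 = 7 - 1 = 6)
r = -1 (r = 2*(-½) = -1)
G(E, O) = (-1 + E)*(-1 + O) (G(E, O) = (E - 1)*(-1 + O) = (-1 + E)*(-1 + O))
(G(R(4), -7) + u(5))² = ((1 - 1*6 - 1*(-7) + 6*(-7)) + 5)² = ((1 - 6 + 7 - 42) + 5)² = (-40 + 5)² = (-35)² = 1225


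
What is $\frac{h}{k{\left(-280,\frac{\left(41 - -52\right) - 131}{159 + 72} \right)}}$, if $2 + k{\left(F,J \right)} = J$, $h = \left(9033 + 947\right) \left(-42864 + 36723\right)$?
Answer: $\frac{707866929}{25} \approx 2.8315 \cdot 10^{7}$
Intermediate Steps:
$h = -61287180$ ($h = 9980 \left(-6141\right) = -61287180$)
$k{\left(F,J \right)} = -2 + J$
$\frac{h}{k{\left(-280,\frac{\left(41 - -52\right) - 131}{159 + 72} \right)}} = - \frac{61287180}{-2 + \frac{\left(41 - -52\right) - 131}{159 + 72}} = - \frac{61287180}{-2 + \frac{\left(41 + 52\right) - 131}{231}} = - \frac{61287180}{-2 + \left(93 - 131\right) \frac{1}{231}} = - \frac{61287180}{-2 - \frac{38}{231}} = - \frac{61287180}{- \frac{500}{231}} = \left(-61287180\right) \left(- \frac{231}{500}\right) = \frac{707866929}{25}$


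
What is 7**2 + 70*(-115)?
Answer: -8001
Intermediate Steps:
7**2 + 70*(-115) = 49 - 8050 = -8001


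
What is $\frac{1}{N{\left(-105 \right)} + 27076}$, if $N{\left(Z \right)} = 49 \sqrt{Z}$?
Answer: $\frac{3868}{104765983} - \frac{i \sqrt{105}}{14966569} \approx 3.692 \cdot 10^{-5} - 6.8466 \cdot 10^{-7} i$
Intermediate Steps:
$\frac{1}{N{\left(-105 \right)} + 27076} = \frac{1}{49 \sqrt{-105} + 27076} = \frac{1}{49 i \sqrt{105} + 27076} = \frac{1}{27076 + 49 i \sqrt{105}}$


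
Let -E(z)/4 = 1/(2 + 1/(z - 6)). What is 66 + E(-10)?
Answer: 1982/31 ≈ 63.935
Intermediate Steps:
E(z) = -4/(2 + 1/(-6 + z)) (E(z) = -4/(2 + 1/(z - 6)) = -4/(2 + 1/(-6 + z)))
66 + E(-10) = 66 + 4*(6 - 1*(-10))/(-11 + 2*(-10)) = 66 + 4*(6 + 10)/(-11 - 20) = 66 + 4*16/(-31) = 66 + 4*(-1/31)*16 = 66 - 64/31 = 1982/31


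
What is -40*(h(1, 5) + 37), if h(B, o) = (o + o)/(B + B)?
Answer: -1680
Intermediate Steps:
h(B, o) = o/B (h(B, o) = (2*o)/((2*B)) = (2*o)*(1/(2*B)) = o/B)
-40*(h(1, 5) + 37) = -40*(5/1 + 37) = -40*(5*1 + 37) = -40*(5 + 37) = -40*42 = -1680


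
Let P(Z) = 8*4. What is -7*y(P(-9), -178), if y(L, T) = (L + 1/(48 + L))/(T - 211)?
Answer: 17927/31120 ≈ 0.57606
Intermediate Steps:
P(Z) = 32
y(L, T) = (L + 1/(48 + L))/(-211 + T)
-7*y(P(-9), -178) = -7*(1 + 32² + 48*32)/(-10128 - 211*32 + 48*(-178) + 32*(-178)) = -7*(1 + 1024 + 1536)/(-10128 - 6752 - 8544 - 5696) = -7*2561/(-31120) = -(-7)*2561/31120 = -7*(-2561/31120) = 17927/31120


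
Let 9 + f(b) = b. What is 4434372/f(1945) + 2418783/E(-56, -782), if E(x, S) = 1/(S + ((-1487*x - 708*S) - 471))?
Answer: 744178984734693/484 ≈ 1.5376e+12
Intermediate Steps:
f(b) = -9 + b
E(x, S) = 1/(-471 - 1487*x - 707*S) (E(x, S) = 1/(S + (-471 - 1487*x - 708*S)) = 1/(-471 - 1487*x - 707*S))
4434372/f(1945) + 2418783/E(-56, -782) = 4434372/(-9 + 1945) + 2418783/((-1/(471 + 707*(-782) + 1487*(-56)))) = 4434372/1936 + 2418783/((-1/(471 - 552874 - 83272))) = 4434372*(1/1936) + 2418783/((-1/(-635675))) = 1108593/484 + 2418783/((-1*(-1/635675))) = 1108593/484 + 2418783/(1/635675) = 1108593/484 + 2418783*635675 = 1108593/484 + 1537559883525 = 744178984734693/484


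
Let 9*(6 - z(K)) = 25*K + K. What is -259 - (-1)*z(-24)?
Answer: -551/3 ≈ -183.67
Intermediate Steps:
z(K) = 6 - 26*K/9 (z(K) = 6 - (25*K + K)/9 = 6 - 26*K/9)
-259 - (-1)*z(-24) = -259 - (-1)*(6 - 26/9*(-24)) = -259 - (-1)*(6 + 208/3) = -259 - (-1)*226/3 = -259 - 1*(-226/3) = -259 + 226/3 = -551/3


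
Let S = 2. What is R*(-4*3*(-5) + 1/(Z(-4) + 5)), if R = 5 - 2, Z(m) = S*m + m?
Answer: 1257/7 ≈ 179.57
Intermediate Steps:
Z(m) = 3*m (Z(m) = 2*m + m = 3*m)
R = 3
R*(-4*3*(-5) + 1/(Z(-4) + 5)) = 3*(-4*3*(-5) + 1/(3*(-4) + 5)) = 3*(-12*(-5) + 1/(-12 + 5)) = 3*(60 + 1/(-7)) = 3*(60 - ⅐) = 3*(419/7) = 1257/7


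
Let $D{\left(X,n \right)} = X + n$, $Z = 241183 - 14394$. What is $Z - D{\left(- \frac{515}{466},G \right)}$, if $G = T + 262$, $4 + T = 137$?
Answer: $\frac{105500119}{466} \approx 2.264 \cdot 10^{5}$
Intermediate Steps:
$Z = 226789$
$T = 133$ ($T = -4 + 137 = 133$)
$G = 395$ ($G = 133 + 262 = 395$)
$Z - D{\left(- \frac{515}{466},G \right)} = 226789 - \left(- \frac{515}{466} + 395\right) = 226789 - \frac{183555}{466} = \frac{105500119}{466}$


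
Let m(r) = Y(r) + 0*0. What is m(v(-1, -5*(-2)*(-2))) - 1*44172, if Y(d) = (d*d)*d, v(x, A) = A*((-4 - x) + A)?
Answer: 97291828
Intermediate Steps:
v(x, A) = A*(-4 + A - x)
Y(d) = d³ (Y(d) = d²*d = d³)
m(r) = r³ (m(r) = r³ + 0*0 = r³ + 0 = r³)
m(v(-1, -5*(-2)*(-2))) - 1*44172 = ((-5*(-2)*(-2))*(-4 - 5*(-2)*(-2) - 1*(-1)))³ - 1*44172 = ((10*(-2))*(-4 + 10*(-2) + 1))³ - 44172 = (-20*(-4 - 20 + 1))³ - 44172 = (-20*(-23))³ - 44172 = 460³ - 44172 = 97336000 - 44172 = 97291828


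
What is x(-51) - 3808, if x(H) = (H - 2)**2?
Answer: -999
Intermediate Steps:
x(H) = (-2 + H)**2
x(-51) - 3808 = (-2 - 51)**2 - 3808 = (-53)**2 - 3808 = 2809 - 3808 = -999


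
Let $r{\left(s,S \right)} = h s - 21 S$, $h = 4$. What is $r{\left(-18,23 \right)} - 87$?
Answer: $-642$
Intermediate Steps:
$r{\left(s,S \right)} = - 21 S + 4 s$ ($r{\left(s,S \right)} = 4 s - 21 S = - 21 S + 4 s$)
$r{\left(-18,23 \right)} - 87 = \left(\left(-21\right) 23 + 4 \left(-18\right)\right) - 87 = \left(-483 - 72\right) - 87 = -555 - 87 = -642$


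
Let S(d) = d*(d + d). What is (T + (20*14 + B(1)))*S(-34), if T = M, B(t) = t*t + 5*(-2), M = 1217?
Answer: 3440256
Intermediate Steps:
B(t) = -10 + t**2 (B(t) = t**2 - 10 = -10 + t**2)
T = 1217
S(d) = 2*d**2 (S(d) = d*(2*d) = 2*d**2)
(T + (20*14 + B(1)))*S(-34) = (1217 + (20*14 + (-10 + 1**2)))*(2*(-34)**2) = (1217 + (280 + (-10 + 1)))*(2*1156) = (1217 + (280 - 9))*2312 = (1217 + 271)*2312 = 1488*2312 = 3440256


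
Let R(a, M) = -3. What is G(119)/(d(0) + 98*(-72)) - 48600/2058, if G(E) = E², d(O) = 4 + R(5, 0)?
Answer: -3647219/142345 ≈ -25.622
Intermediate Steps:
d(O) = 1 (d(O) = 4 - 3 = 1)
G(119)/(d(0) + 98*(-72)) - 48600/2058 = 119²/(1 + 98*(-72)) - 48600/2058 = 14161/(1 - 7056) - 48600*1/2058 = 14161/(-7055) - 8100/343 = 14161*(-1/7055) - 8100/343 = -833/415 - 8100/343 = -3647219/142345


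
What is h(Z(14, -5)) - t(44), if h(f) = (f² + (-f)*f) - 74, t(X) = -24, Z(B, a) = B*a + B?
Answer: -50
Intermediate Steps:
Z(B, a) = B + B*a
h(f) = -74 (h(f) = (f² - f²) - 74 = 0 - 74 = -74)
h(Z(14, -5)) - t(44) = -74 - 1*(-24) = -74 + 24 = -50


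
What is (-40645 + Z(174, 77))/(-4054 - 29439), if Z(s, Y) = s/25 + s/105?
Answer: 7111367/5861275 ≈ 1.2133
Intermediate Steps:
Z(s, Y) = 26*s/525 (Z(s, Y) = s*(1/25) + s*(1/105) = s/25 + s/105 = 26*s/525)
(-40645 + Z(174, 77))/(-4054 - 29439) = (-40645 + (26/525)*174)/(-4054 - 29439) = (-40645 + 1508/175)/(-33493) = -7111367/175*(-1/33493) = 7111367/5861275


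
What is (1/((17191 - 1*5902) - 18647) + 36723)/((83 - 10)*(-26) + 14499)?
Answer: 270207833/92718158 ≈ 2.9143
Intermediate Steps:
(1/((17191 - 1*5902) - 18647) + 36723)/((83 - 10)*(-26) + 14499) = (1/((17191 - 5902) - 18647) + 36723)/(73*(-26) + 14499) = (1/(11289 - 18647) + 36723)/(-1898 + 14499) = (1/(-7358) + 36723)/12601 = (-1/7358 + 36723)*(1/12601) = (270207833/7358)*(1/12601) = 270207833/92718158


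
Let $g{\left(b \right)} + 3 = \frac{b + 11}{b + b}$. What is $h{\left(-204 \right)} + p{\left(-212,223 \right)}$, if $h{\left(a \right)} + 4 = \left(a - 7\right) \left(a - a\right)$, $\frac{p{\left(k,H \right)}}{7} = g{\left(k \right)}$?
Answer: $- \frac{9193}{424} \approx -21.682$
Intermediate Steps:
$g{\left(b \right)} = -3 + \frac{11 + b}{2 b}$ ($g{\left(b \right)} = -3 + \frac{b + 11}{b + b} = -3 + \frac{11 + b}{2 b}$)
$p{\left(k,H \right)} = \frac{7 \left(11 - 5 k\right)}{2 k}$ ($p{\left(k,H \right)} = 7 \frac{11 - 5 k}{2 k} = \frac{7 \left(11 - 5 k\right)}{2 k}$)
$h{\left(a \right)} = -4$ ($h{\left(a \right)} = -4 + \left(a - 7\right) \left(a - a\right) = -4 + \left(-7 + a\right) 0 = -4 + 0 = -4$)
$h{\left(-204 \right)} + p{\left(-212,223 \right)} = -4 + \frac{7 \left(11 - -1060\right)}{2 \left(-212\right)} = -4 + \frac{7}{2} \left(- \frac{1}{212}\right) \left(11 + 1060\right) = -4 + \frac{7}{2} \left(- \frac{1}{212}\right) 1071 = -4 - \frac{7497}{424} = - \frac{9193}{424}$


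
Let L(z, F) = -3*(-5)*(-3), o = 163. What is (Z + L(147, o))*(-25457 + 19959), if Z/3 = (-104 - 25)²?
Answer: -274229244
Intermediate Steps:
Z = 49923 (Z = 3*(-104 - 25)² = 3*(-129)² = 3*16641 = 49923)
L(z, F) = -45 (L(z, F) = 15*(-3) = -45)
(Z + L(147, o))*(-25457 + 19959) = (49923 - 45)*(-25457 + 19959) = 49878*(-5498) = -274229244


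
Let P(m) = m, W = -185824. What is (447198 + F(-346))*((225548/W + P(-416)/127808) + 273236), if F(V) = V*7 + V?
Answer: 5632863586061103035/46386316 ≈ 1.2143e+11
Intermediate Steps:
F(V) = 8*V (F(V) = 7*V + V = 8*V)
(447198 + F(-346))*((225548/W + P(-416)/127808) + 273236) = (447198 + 8*(-346))*((225548/(-185824) - 416/127808) + 273236) = (447198 - 2768)*((225548*(-1/185824) - 416*1/127808) + 273236) = 444430*((-56387/46456 - 13/3994) + 273236) = 444430*(-112906803/92772632 + 273236) = 444430*(25348709970349/92772632) = 5632863586061103035/46386316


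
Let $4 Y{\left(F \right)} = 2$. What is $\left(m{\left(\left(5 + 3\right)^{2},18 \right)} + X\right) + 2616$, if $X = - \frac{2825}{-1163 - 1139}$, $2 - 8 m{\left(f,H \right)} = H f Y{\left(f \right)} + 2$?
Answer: $\frac{5859113}{2302} \approx 2545.2$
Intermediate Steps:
$Y{\left(F \right)} = \frac{1}{2}$ ($Y{\left(F \right)} = \frac{1}{4} \cdot 2 = \frac{1}{2}$)
$m{\left(f,H \right)} = - \frac{H f}{16}$ ($m{\left(f,H \right)} = \frac{1}{4} - \frac{H f \frac{1}{2} + 2}{8} = \frac{1}{4} - \frac{\frac{H f}{2} + 2}{8} = \frac{1}{4} - \frac{2 + \frac{H f}{2}}{8} = \frac{1}{4} - \left(\frac{1}{4} + \frac{H f}{16}\right) = - \frac{H f}{16}$)
$X = \frac{2825}{2302}$ ($X = - \frac{2825}{-1163 - 1139} = - \frac{2825}{-2302} = \left(-2825\right) \left(- \frac{1}{2302}\right) = \frac{2825}{2302} \approx 1.2272$)
$\left(m{\left(\left(5 + 3\right)^{2},18 \right)} + X\right) + 2616 = \left(\left(- \frac{1}{16}\right) 18 \left(5 + 3\right)^{2} + \frac{2825}{2302}\right) + 2616 = \left(\left(- \frac{1}{16}\right) 18 \cdot 8^{2} + \frac{2825}{2302}\right) + 2616 = \left(\left(- \frac{1}{16}\right) 18 \cdot 64 + \frac{2825}{2302}\right) + 2616 = \left(-72 + \frac{2825}{2302}\right) + 2616 = - \frac{162919}{2302} + 2616 = \frac{5859113}{2302}$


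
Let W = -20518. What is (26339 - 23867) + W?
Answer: -18046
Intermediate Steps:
(26339 - 23867) + W = (26339 - 23867) - 20518 = 2472 - 20518 = -18046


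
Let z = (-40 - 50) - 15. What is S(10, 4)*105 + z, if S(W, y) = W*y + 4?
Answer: 4515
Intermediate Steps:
S(W, y) = 4 + W*y
z = -105 (z = -90 - 15 = -105)
S(10, 4)*105 + z = (4 + 10*4)*105 - 105 = (4 + 40)*105 - 105 = 44*105 - 105 = 4620 - 105 = 4515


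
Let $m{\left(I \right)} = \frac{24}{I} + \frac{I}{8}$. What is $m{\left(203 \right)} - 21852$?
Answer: $- \frac{35446247}{1624} \approx -21827.0$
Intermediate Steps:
$m{\left(I \right)} = \frac{24}{I} + \frac{I}{8}$ ($m{\left(I \right)} = \frac{24}{I} + I \frac{1}{8} = \frac{24}{I} + \frac{I}{8}$)
$m{\left(203 \right)} - 21852 = \left(\frac{24}{203} + \frac{1}{8} \cdot 203\right) - 21852 = \left(24 \cdot \frac{1}{203} + \frac{203}{8}\right) - 21852 = \left(\frac{24}{203} + \frac{203}{8}\right) - 21852 = \frac{41401}{1624} - 21852 = - \frac{35446247}{1624}$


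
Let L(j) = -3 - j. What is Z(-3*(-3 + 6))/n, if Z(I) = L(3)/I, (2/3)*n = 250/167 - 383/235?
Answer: -156980/46899 ≈ -3.3472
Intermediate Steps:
n = -15633/78490 (n = 3*(250/167 - 383/235)/2 = (3/2)*(-5211/39245) = -15633/78490 ≈ -0.19917)
Z(I) = -6/I (Z(I) = (-3 - 1*3)/I = (-3 - 3)/I = -6/I)
Z(-3*(-3 + 6))/n = (-6*(-1/(3*(-3 + 6))))/(-15633/78490) = -6/((-3*3))*(-78490/15633) = -6/(-9)*(-78490/15633) = -6*(-⅑)*(-78490/15633) = (⅔)*(-78490/15633) = -156980/46899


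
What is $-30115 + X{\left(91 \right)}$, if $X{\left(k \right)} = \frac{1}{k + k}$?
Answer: $- \frac{5480929}{182} \approx -30115.0$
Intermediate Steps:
$X{\left(k \right)} = \frac{1}{2 k}$
$-30115 + X{\left(91 \right)} = -30115 + \frac{1}{2 \cdot 91} = -30115 + \frac{1}{2} \cdot \frac{1}{91} = -30115 + \frac{1}{182} = - \frac{5480929}{182}$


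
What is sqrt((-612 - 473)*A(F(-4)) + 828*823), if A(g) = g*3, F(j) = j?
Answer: 8*sqrt(10851) ≈ 833.34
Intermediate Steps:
A(g) = 3*g
sqrt((-612 - 473)*A(F(-4)) + 828*823) = sqrt((-612 - 473)*(3*(-4)) + 828*823) = sqrt(-1085*(-12) + 681444) = sqrt(13020 + 681444) = sqrt(694464) = 8*sqrt(10851)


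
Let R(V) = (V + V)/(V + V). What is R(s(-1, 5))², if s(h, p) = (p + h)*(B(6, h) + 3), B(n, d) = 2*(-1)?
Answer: 1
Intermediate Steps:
B(n, d) = -2
s(h, p) = h + p (s(h, p) = (p + h)*(-2 + 3) = (h + p)*1 = h + p)
R(V) = 1 (R(V) = (2*V)/((2*V)) = (2*V)*(1/(2*V)) = 1)
R(s(-1, 5))² = 1² = 1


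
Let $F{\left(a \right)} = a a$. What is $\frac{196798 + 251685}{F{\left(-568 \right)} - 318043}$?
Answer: $\frac{448483}{4581} \approx 97.901$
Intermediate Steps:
$F{\left(a \right)} = a^{2}$
$\frac{196798 + 251685}{F{\left(-568 \right)} - 318043} = \frac{196798 + 251685}{\left(-568\right)^{2} - 318043} = \frac{448483}{322624 - 318043} = \frac{448483}{4581}$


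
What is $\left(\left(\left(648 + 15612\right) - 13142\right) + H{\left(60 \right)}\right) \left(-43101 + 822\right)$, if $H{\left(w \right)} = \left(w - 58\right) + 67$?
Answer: $-134743173$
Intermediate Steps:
$H{\left(w \right)} = 9 + w$ ($H{\left(w \right)} = \left(-58 + w\right) + 67 = 9 + w$)
$\left(\left(\left(648 + 15612\right) - 13142\right) + H{\left(60 \right)}\right) \left(-43101 + 822\right) = \left(\left(\left(648 + 15612\right) - 13142\right) + \left(9 + 60\right)\right) \left(-43101 + 822\right) = \left(\left(16260 - 13142\right) + 69\right) \left(-42279\right) = \left(3118 + 69\right) \left(-42279\right) = 3187 \left(-42279\right) = -134743173$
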